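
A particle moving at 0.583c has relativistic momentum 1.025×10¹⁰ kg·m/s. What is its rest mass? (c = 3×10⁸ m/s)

γ = 1/√(1 - 0.583²) = 1.231
v = 0.583 × 3×10⁸ = 1.749×10⁸ m/s
m = p/(γv) = 1.025×10¹⁰/(1.231 × 1.749×10⁸) = 47.61 kg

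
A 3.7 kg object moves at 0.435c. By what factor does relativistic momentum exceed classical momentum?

p_rel = γmv, p_class = mv
Ratio = γ = 1/√(1 - 0.435²) = 1.111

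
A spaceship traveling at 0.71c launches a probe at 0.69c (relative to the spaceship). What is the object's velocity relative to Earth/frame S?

u = (u' + v)/(1 + u'v/c²)
Numerator: 0.69 + 0.71 = 1.4
Denominator: 1 + 0.4899 = 1.4899
u = 1.4/1.4899 = 0.9397c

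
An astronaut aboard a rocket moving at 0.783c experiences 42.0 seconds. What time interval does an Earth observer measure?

Proper time Δt₀ = 42.0 seconds
γ = 1/√(1 - 0.783²) = 1.6077
Δt = γΔt₀ = 1.6077 × 42.0 = 67.52 seconds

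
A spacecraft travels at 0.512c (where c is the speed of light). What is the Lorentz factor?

v/c = 0.512, so (v/c)² = 0.262144
1 - (v/c)² = 0.737856
γ = 1/√(0.737856) = 1.164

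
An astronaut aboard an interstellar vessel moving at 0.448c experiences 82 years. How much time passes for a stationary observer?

Proper time Δt₀ = 82 years
γ = 1/√(1 - 0.448²) = 1.1185
Δt = γΔt₀ = 1.1185 × 82 = 91.72 years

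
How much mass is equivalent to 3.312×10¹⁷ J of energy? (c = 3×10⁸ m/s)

From E = mc², we get m = E/c²
c² = (3×10⁸)² = 9×10¹⁶ m²/s²
m = 3.312×10¹⁷ / 9×10¹⁶ = 3.680 kg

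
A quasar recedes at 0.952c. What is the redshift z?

β = 0.952
(1+β)/(1-β) = 1.952/0.048 = 40.67
√(40.67) = 6.377
z = 6.377 - 1 = 5.377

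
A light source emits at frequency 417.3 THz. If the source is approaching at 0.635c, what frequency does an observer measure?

β = v/c = 0.635
(1+β)/(1-β) = 1.635/0.365 = 4.4795
Doppler factor = √(4.4795) = 2.1165
f_obs = 417.3 × 2.1165 = 883.2 THz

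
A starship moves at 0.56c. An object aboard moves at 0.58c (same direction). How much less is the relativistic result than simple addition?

Classical: u' + v = 0.58 + 0.56 = 1.14c
Relativistic: u = (0.58 + 0.56)/(1 + 0.3248) = 1.14/1.3248 = 0.8605c
Difference: 1.14 - 0.8605 = 0.2795c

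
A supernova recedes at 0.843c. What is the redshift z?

β = 0.843
(1+β)/(1-β) = 1.843/0.157 = 11.74
√(11.74) = 3.426
z = 3.426 - 1 = 2.426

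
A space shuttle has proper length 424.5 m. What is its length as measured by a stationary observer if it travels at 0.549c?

Proper length L₀ = 424.5 m
γ = 1/√(1 - 0.549²) = 1.1964
L = L₀/γ = 424.5/1.1964 = 354.8 m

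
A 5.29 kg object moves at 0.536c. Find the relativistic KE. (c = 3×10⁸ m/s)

γ = 1/√(1 - 0.536²) = 1.18453
γ - 1 = 0.18453
KE = (γ-1)mc² = 0.18453 × 5.29 × (3×10⁸)² = 8.785×10¹⁶ J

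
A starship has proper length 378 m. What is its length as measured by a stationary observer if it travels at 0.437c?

Proper length L₀ = 378 m
γ = 1/√(1 - 0.437²) = 1.1118
L = L₀/γ = 378/1.1118 = 340.0 m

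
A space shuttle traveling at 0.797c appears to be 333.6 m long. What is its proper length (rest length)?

Contracted length L = 333.6 m
γ = 1/√(1 - 0.797²) = 1.6557
L₀ = γL = 1.6557 × 333.6 = 552.3 m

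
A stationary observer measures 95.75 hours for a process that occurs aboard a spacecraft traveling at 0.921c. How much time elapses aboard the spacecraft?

Dilated time Δt = 95.75 hours
γ = 1/√(1 - 0.921²) = 2.567
Δt₀ = Δt/γ = 95.75/2.567 = 37.30 hours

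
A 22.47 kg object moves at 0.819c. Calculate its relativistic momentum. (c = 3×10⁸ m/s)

γ = 1/√(1 - 0.819²) = 1.7428
v = 0.819 × 3×10⁸ = 2.457×10⁸ m/s
p = γmv = 1.7428 × 22.47 × 2.457×10⁸ = 9.622×10⁹ kg·m/s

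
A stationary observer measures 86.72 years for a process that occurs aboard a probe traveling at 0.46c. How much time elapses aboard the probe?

Dilated time Δt = 86.72 years
γ = 1/√(1 - 0.46²) = 1.1262
Δt₀ = Δt/γ = 86.72/1.1262 = 77.00 years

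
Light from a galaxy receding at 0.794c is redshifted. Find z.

β = 0.794
(1+β)/(1-β) = 1.794/0.206 = 8.709
√(8.709) = 2.951
z = 2.951 - 1 = 1.951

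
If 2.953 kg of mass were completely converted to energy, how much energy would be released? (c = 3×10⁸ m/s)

Using E = mc²:
c² = (3×10⁸)² = 9×10¹⁶ m²/s²
E = 2.953 × 9×10¹⁶ = 2.658×10¹⁷ J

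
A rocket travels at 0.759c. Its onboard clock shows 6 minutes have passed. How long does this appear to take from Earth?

Proper time Δt₀ = 6 minutes
γ = 1/√(1 - 0.759²) = 1.5359
Δt = γΔt₀ = 1.5359 × 6 = 9.215 minutes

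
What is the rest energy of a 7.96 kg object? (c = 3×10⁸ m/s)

c² = (3×10⁸)² = 9.000×10¹⁶ m²/s²
E₀ = mc² = 7.96 × 9.000×10¹⁶ = 7.164×10¹⁷ J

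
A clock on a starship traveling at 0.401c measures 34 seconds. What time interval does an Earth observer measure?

Proper time Δt₀ = 34 seconds
γ = 1/√(1 - 0.401²) = 1.0916
Δt = γΔt₀ = 1.0916 × 34 = 37.11 seconds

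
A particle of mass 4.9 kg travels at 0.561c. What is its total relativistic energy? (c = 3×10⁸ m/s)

γ = 1/√(1 - 0.561²) = 1.208
mc² = 4.9 × (3×10⁸)² = 4.410×10¹⁷ J
E = γmc² = 1.208 × 4.410×10¹⁷ = 5.327×10¹⁷ J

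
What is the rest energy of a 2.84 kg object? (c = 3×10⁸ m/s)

c² = (3×10⁸)² = 9.000×10¹⁶ m²/s²
E₀ = mc² = 2.84 × 9.000×10¹⁶ = 2.556×10¹⁷ J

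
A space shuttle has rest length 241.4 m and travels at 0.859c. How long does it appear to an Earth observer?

Proper length L₀ = 241.4 m
γ = 1/√(1 - 0.859²) = 1.953
L = L₀/γ = 241.4/1.953 = 123.6 m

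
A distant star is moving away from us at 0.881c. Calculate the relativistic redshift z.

β = 0.881
(1+β)/(1-β) = 1.881/0.119 = 15.81
√(15.81) = 3.976
z = 3.976 - 1 = 2.976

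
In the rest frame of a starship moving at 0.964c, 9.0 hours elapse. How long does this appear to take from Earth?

Proper time Δt₀ = 9.0 hours
γ = 1/√(1 - 0.964²) = 3.761
Δt = γΔt₀ = 3.761 × 9.0 = 33.85 hours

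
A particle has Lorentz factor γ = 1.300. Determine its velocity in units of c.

From γ = 1/√(1 - v²/c²):
1/γ² = 1/1.300² = 0.5917
v²/c² = 1 - 0.5917 = 0.4083
v/c = √(0.4083) = 0.6390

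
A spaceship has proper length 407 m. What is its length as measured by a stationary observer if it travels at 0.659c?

Proper length L₀ = 407 m
γ = 1/√(1 - 0.659²) = 1.3295
L = L₀/γ = 407/1.3295 = 306.1 m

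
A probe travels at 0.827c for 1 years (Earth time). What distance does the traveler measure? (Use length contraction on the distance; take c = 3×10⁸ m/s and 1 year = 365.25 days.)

Earth distance: d = v × t = 0.827c × 1 yr = 7.8294×10¹⁵ m
γ = 1.7787
d' = d/γ = 7.8294×10¹⁵/1.7787 = 4.402×10¹⁵ m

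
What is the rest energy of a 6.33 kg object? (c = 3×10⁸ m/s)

c² = (3×10⁸)² = 9.000×10¹⁶ m²/s²
E₀ = mc² = 6.33 × 9.000×10¹⁶ = 5.697×10¹⁷ J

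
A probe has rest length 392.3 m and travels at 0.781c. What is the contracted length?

Proper length L₀ = 392.3 m
γ = 1/√(1 - 0.781²) = 1.601
L = L₀/γ = 392.3/1.601 = 245.0 m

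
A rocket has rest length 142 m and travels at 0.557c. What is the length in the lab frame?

Proper length L₀ = 142 m
γ = 1/√(1 - 0.557²) = 1.204
L = L₀/γ = 142/1.204 = 117.9 m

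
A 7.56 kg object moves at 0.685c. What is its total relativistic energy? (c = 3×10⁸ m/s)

γ = 1/√(1 - 0.685²) = 1.3726
mc² = 7.56 × (3×10⁸)² = 6.804×10¹⁷ J
E = γmc² = 1.3726 × 6.804×10¹⁷ = 9.339×10¹⁷ J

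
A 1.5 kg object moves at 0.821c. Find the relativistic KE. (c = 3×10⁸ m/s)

γ = 1/√(1 - 0.821²) = 1.7515
γ - 1 = 0.7515
KE = (γ-1)mc² = 0.7515 × 1.5 × (3×10⁸)² = 1.015×10¹⁷ J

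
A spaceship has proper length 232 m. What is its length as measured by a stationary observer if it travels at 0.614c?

Proper length L₀ = 232 m
γ = 1/√(1 - 0.614²) = 1.267
L = L₀/γ = 232/1.267 = 183.1 m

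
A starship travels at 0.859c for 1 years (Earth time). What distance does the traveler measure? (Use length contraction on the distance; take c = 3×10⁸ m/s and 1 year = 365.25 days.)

Earth distance: d = v × t = 0.859c × 1 yr = 8.132×10¹⁵ m
γ = 1.953
d' = d/γ = 8.132×10¹⁵/1.953 = 4.164×10¹⁵ m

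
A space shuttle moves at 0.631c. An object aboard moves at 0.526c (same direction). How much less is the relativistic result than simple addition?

Classical: u' + v = 0.526 + 0.631 = 1.157c
Relativistic: u = (0.526 + 0.631)/(1 + 0.331906) = 1.157/1.331906 = 0.8687c
Difference: 1.157 - 0.8687 = 0.2883c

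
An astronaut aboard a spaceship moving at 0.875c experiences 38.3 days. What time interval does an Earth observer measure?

Proper time Δt₀ = 38.3 days
γ = 1/√(1 - 0.875²) = 2.0656
Δt = γΔt₀ = 2.0656 × 38.3 = 79.11 days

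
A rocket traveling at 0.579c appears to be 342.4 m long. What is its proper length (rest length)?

Contracted length L = 342.4 m
γ = 1/√(1 - 0.579²) = 1.2265
L₀ = γL = 1.2265 × 342.4 = 420.0 m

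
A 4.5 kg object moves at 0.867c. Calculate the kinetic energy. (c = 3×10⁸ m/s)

γ = 1/√(1 - 0.867²) = 2.007
γ - 1 = 1.007
KE = (γ-1)mc² = 1.007 × 4.5 × (3×10⁸)² = 4.078×10¹⁷ J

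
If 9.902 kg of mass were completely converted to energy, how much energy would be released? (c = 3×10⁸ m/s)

Using E = mc²:
c² = (3×10⁸)² = 9×10¹⁶ m²/s²
E = 9.902 × 9×10¹⁶ = 8.912×10¹⁷ J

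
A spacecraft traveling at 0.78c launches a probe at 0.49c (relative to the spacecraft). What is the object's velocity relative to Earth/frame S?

u = (u' + v)/(1 + u'v/c²)
Numerator: 0.49 + 0.78 = 1.27
Denominator: 1 + 0.3822 = 1.3822
u = 1.27/1.3822 = 0.9188c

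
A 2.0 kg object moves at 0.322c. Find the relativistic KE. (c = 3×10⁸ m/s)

γ = 1/√(1 - 0.322²) = 1.05626
γ - 1 = 0.05626
KE = (γ-1)mc² = 0.05626 × 2.0 × (3×10⁸)² = 1.013×10¹⁶ J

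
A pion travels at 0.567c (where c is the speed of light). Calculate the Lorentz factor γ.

v/c = 0.567, so (v/c)² = 0.321489
1 - (v/c)² = 0.678511
γ = 1/√(0.678511) = 1.214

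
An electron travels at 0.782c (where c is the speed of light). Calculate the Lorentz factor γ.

v/c = 0.782, so (v/c)² = 0.611524
1 - (v/c)² = 0.388476
γ = 1/√(0.388476) = 1.604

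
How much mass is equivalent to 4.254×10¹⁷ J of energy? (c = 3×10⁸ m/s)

From E = mc², we get m = E/c²
c² = (3×10⁸)² = 9×10¹⁶ m²/s²
m = 4.254×10¹⁷ / 9×10¹⁶ = 4.727 kg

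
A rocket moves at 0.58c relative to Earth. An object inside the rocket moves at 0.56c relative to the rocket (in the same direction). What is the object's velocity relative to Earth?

u = (u' + v)/(1 + u'v/c²)
Numerator: 0.56 + 0.58 = 1.14
Denominator: 1 + 0.3248 = 1.3248
u = 1.14/1.3248 = 0.8605c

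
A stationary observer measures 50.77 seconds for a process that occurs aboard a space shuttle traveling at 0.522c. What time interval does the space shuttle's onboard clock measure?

Dilated time Δt = 50.77 seconds
γ = 1/√(1 - 0.522²) = 1.1724
Δt₀ = Δt/γ = 50.77/1.1724 = 43.30 seconds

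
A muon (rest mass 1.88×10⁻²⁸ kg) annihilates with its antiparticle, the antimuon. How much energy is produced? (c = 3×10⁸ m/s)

Both particles have the same rest mass, so total mass = 2m
E = 2m·c² = 2 × 1.88×10⁻²⁸ × (3×10⁸)²
= 2 × 1.88×10⁻²⁸ × 9×10¹⁶
= 3.384×10⁻¹¹ J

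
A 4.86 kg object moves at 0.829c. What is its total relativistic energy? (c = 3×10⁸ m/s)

γ = 1/√(1 - 0.829²) = 1.788
mc² = 4.86 × (3×10⁸)² = 4.374×10¹⁷ J
E = γmc² = 1.788 × 4.374×10¹⁷ = 7.821×10¹⁷ J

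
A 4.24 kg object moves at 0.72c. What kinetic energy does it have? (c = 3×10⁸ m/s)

γ = 1/√(1 - 0.72²) = 1.441
γ - 1 = 0.4410
KE = (γ-1)mc² = 0.4410 × 4.24 × (3×10⁸)² = 1.683×10¹⁷ J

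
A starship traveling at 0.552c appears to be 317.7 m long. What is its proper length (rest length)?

Contracted length L = 317.7 m
γ = 1/√(1 - 0.552²) = 1.1993
L₀ = γL = 1.1993 × 317.7 = 381.0 m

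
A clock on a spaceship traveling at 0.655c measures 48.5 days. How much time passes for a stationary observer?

Proper time Δt₀ = 48.5 days
γ = 1/√(1 - 0.655²) = 1.3234
Δt = γΔt₀ = 1.3234 × 48.5 = 64.18 days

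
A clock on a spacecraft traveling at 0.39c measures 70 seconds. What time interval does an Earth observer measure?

Proper time Δt₀ = 70 seconds
γ = 1/√(1 - 0.39²) = 1.086
Δt = γΔt₀ = 1.086 × 70 = 76.02 seconds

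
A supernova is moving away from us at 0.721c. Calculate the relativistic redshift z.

β = 0.721
(1+β)/(1-β) = 1.721/0.279 = 6.168
√(6.168) = 2.484
z = 2.484 - 1 = 1.484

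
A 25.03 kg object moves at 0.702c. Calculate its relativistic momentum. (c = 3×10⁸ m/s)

γ = 1/√(1 - 0.702²) = 1.40415
v = 0.702 × 3×10⁸ = 2.106×10⁸ m/s
p = γmv = 1.40415 × 25.03 × 2.106×10⁸ = 7.402×10⁹ kg·m/s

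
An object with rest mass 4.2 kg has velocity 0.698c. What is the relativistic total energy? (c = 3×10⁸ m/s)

γ = 1/√(1 - 0.698²) = 1.3965
mc² = 4.2 × (3×10⁸)² = 3.780×10¹⁷ J
E = γmc² = 1.3965 × 3.780×10¹⁷ = 5.279×10¹⁷ J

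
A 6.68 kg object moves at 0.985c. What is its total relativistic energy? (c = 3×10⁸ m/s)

γ = 1/√(1 - 0.985²) = 5.795
mc² = 6.68 × (3×10⁸)² = 6.012×10¹⁷ J
E = γmc² = 5.795 × 6.012×10¹⁷ = 3.484×10¹⁸ J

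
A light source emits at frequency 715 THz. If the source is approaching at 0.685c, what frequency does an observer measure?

β = v/c = 0.685
(1+β)/(1-β) = 1.685/0.315 = 5.349
Doppler factor = √(5.349) = 2.313
f_obs = 715 × 2.313 = 1654 THz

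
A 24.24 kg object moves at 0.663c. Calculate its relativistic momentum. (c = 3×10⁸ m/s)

γ = 1/√(1 - 0.663²) = 1.3358
v = 0.663 × 3×10⁸ = 1.989×10⁸ m/s
p = γmv = 1.3358 × 24.24 × 1.989×10⁸ = 6.440×10⁹ kg·m/s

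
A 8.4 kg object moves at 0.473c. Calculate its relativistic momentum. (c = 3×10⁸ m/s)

γ = 1/√(1 - 0.473²) = 1.135
v = 0.473 × 3×10⁸ = 1.419×10⁸ m/s
p = γmv = 1.135 × 8.4 × 1.419×10⁸ = 1.353×10⁹ kg·m/s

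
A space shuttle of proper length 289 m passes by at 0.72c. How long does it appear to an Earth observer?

Proper length L₀ = 289 m
γ = 1/√(1 - 0.72²) = 1.441
L = L₀/γ = 289/1.441 = 200.6 m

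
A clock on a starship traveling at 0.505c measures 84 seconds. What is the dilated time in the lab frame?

Proper time Δt₀ = 84 seconds
γ = 1/√(1 - 0.505²) = 1.1586
Δt = γΔt₀ = 1.1586 × 84 = 97.32 seconds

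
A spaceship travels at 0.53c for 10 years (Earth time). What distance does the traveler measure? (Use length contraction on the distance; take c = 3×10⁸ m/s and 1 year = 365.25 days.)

Earth distance: d = v × t = 0.53c × 10 yr = 5.0177×10¹⁶ m
γ = 1.1792
d' = d/γ = 5.0177×10¹⁶/1.1792 = 4.255×10¹⁶ m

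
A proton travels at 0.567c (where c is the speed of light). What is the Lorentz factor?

v/c = 0.567, so (v/c)² = 0.321489
1 - (v/c)² = 0.678511
γ = 1/√(0.678511) = 1.214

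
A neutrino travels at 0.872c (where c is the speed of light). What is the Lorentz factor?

v/c = 0.872, so (v/c)² = 0.760384
1 - (v/c)² = 0.239616
γ = 1/√(0.239616) = 2.043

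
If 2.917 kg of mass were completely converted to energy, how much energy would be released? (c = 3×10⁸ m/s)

Using E = mc²:
c² = (3×10⁸)² = 9×10¹⁶ m²/s²
E = 2.917 × 9×10¹⁶ = 2.625×10¹⁷ J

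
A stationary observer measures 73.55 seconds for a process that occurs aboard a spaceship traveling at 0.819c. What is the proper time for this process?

Dilated time Δt = 73.55 seconds
γ = 1/√(1 - 0.819²) = 1.743
Δt₀ = Δt/γ = 73.55/1.743 = 42.20 seconds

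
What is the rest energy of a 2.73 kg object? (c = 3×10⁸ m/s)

c² = (3×10⁸)² = 9.000×10¹⁶ m²/s²
E₀ = mc² = 2.73 × 9.000×10¹⁶ = 2.457×10¹⁷ J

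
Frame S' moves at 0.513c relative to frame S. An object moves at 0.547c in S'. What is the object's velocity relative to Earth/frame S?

u = (u' + v)/(1 + u'v/c²)
Numerator: 0.547 + 0.513 = 1.06
Denominator: 1 + 0.280611 = 1.280611
u = 1.06/1.280611 = 0.8277c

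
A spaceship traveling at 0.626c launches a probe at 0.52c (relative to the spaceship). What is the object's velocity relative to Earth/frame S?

u = (u' + v)/(1 + u'v/c²)
Numerator: 0.52 + 0.626 = 1.146
Denominator: 1 + 0.32552 = 1.32552
u = 1.146/1.32552 = 0.8646c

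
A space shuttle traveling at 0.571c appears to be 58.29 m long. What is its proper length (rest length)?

Contracted length L = 58.29 m
γ = 1/√(1 - 0.571²) = 1.218
L₀ = γL = 1.218 × 58.29 = 71.00 m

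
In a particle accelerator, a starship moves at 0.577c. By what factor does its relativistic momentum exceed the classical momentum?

p_rel = γmv, p_class = mv
Ratio = γ = 1/√(1 - 0.577²)
= 1/√(0.667071) = 1.224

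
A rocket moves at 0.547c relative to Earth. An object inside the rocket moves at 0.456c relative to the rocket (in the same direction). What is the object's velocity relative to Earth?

u = (u' + v)/(1 + u'v/c²)
Numerator: 0.456 + 0.547 = 1.003
Denominator: 1 + 0.249432 = 1.249432
u = 1.003/1.249432 = 0.8028c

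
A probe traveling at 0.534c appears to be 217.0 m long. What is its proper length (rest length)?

Contracted length L = 217.0 m
γ = 1/√(1 - 0.534²) = 1.183
L₀ = γL = 1.183 × 217.0 = 256.7 m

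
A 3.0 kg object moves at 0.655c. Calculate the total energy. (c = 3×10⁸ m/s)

γ = 1/√(1 - 0.655²) = 1.3234
mc² = 3.0 × (3×10⁸)² = 2.700×10¹⁷ J
E = γmc² = 1.3234 × 2.700×10¹⁷ = 3.573×10¹⁷ J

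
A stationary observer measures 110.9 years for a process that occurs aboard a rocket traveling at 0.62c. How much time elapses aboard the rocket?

Dilated time Δt = 110.9 years
γ = 1/√(1 - 0.62²) = 1.2745
Δt₀ = Δt/γ = 110.9/1.2745 = 87.01 years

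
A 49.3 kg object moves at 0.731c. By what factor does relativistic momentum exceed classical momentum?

p_rel = γmv, p_class = mv
Ratio = γ = 1/√(1 - 0.731²) = 1.465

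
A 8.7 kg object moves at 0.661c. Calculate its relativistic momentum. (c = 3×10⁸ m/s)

γ = 1/√(1 - 0.661²) = 1.3326
v = 0.661 × 3×10⁸ = 1.983×10⁸ m/s
p = γmv = 1.3326 × 8.7 × 1.983×10⁸ = 2.299×10⁹ kg·m/s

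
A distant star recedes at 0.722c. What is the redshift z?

β = 0.722
(1+β)/(1-β) = 1.722/0.278 = 6.194
√(6.194) = 2.489
z = 2.489 - 1 = 1.489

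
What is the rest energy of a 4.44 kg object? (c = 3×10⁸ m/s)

c² = (3×10⁸)² = 9.000×10¹⁶ m²/s²
E₀ = mc² = 4.44 × 9.000×10¹⁶ = 3.996×10¹⁷ J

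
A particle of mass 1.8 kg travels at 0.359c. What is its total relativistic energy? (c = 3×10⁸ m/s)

γ = 1/√(1 - 0.359²) = 1.0714
mc² = 1.8 × (3×10⁸)² = 1.620×10¹⁷ J
E = γmc² = 1.0714 × 1.620×10¹⁷ = 1.736×10¹⁷ J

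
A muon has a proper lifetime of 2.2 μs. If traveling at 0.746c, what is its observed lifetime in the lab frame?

Proper lifetime τ₀ = 2.2 μs
γ = 1/√(1 - 0.746²) = 1.502
τ = γτ₀ = 1.502 × 2.2 μs = 3.304 μs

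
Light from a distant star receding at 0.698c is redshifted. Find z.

β = 0.698
(1+β)/(1-β) = 1.698/0.302 = 5.623
√(5.623) = 2.371
z = 2.371 - 1 = 1.371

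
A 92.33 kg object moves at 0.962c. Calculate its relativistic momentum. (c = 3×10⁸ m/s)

γ = 1/√(1 - 0.962²) = 3.6623
v = 0.962 × 3×10⁸ = 2.886×10⁸ m/s
p = γmv = 3.6623 × 92.33 × 2.886×10⁸ = 9.759×10¹⁰ kg·m/s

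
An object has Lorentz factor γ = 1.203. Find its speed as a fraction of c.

From γ = 1/√(1 - v²/c²):
1/γ² = 1/1.203² = 0.6910
v²/c² = 1 - 0.6910 = 0.3090
v/c = √(0.3090) = 0.5559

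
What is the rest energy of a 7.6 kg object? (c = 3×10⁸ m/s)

c² = (3×10⁸)² = 9.000×10¹⁶ m²/s²
E₀ = mc² = 7.6 × 9.000×10¹⁶ = 6.840×10¹⁷ J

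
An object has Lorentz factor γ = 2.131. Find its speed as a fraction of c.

From γ = 1/√(1 - v²/c²):
1/γ² = 1/2.131² = 0.2202
v²/c² = 1 - 0.2202 = 0.7798
v/c = √(0.7798) = 0.8831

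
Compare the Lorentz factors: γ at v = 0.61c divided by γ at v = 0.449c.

γ₁ = 1/√(1 - 0.61²) = 1.262
γ₂ = 1/√(1 - 0.449²) = 1.119
γ₁/γ₂ = 1.262/1.119 = 1.128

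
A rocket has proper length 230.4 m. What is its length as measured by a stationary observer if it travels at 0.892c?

Proper length L₀ = 230.4 m
γ = 1/√(1 - 0.892²) = 2.2122
L = L₀/γ = 230.4/2.2122 = 104.1 m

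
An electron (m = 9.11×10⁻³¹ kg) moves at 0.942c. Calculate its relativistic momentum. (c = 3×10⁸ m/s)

γ = 1/√(1 - 0.942²) = 2.9796
v = 0.942 × 3×10⁸ = 2.826×10⁸ m/s
p = γmv = 2.9796 × 9.11×10⁻³¹ × 2.826×10⁸ = 7.671×10⁻²² kg·m/s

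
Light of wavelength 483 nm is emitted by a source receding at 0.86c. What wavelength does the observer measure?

β = 0.86
Wavelength Doppler factor = √(1.86/0.14) = √(13.286) = 3.645
λ_obs = 483 × 3.645 = 1761 nm (redshift)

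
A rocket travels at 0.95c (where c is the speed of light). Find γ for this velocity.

v/c = 0.95, so (v/c)² = 0.9025
1 - (v/c)² = 0.0975
γ = 1/√(0.0975) = 3.203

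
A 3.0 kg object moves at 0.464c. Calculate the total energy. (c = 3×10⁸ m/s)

γ = 1/√(1 - 0.464²) = 1.129
mc² = 3.0 × (3×10⁸)² = 2.700×10¹⁷ J
E = γmc² = 1.129 × 2.700×10¹⁷ = 3.048×10¹⁷ J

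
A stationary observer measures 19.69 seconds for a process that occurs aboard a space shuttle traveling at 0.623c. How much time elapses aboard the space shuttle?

Dilated time Δt = 19.69 seconds
γ = 1/√(1 - 0.623²) = 1.2784
Δt₀ = Δt/γ = 19.69/1.2784 = 15.40 seconds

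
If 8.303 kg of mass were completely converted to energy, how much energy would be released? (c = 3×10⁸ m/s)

Using E = mc²:
c² = (3×10⁸)² = 9×10¹⁶ m²/s²
E = 8.303 × 9×10¹⁶ = 7.473×10¹⁷ J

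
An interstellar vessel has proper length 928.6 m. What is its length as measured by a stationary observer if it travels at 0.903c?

Proper length L₀ = 928.6 m
γ = 1/√(1 - 0.903²) = 2.3275
L = L₀/γ = 928.6/2.3275 = 399.0 m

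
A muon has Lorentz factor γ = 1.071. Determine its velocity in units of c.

From γ = 1/√(1 - v²/c²):
1/γ² = 1/1.071² = 0.87181
v²/c² = 1 - 0.87181 = 0.12819
v/c = √(0.12819) = 0.3580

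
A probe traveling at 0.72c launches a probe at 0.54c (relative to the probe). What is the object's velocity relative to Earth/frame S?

u = (u' + v)/(1 + u'v/c²)
Numerator: 0.54 + 0.72 = 1.26
Denominator: 1 + 0.3888 = 1.3888
u = 1.26/1.3888 = 0.9073c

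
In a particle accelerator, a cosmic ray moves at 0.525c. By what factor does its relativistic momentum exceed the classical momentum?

p_rel = γmv, p_class = mv
Ratio = γ = 1/√(1 - 0.525²)
= 1/√(0.724375) = 1.175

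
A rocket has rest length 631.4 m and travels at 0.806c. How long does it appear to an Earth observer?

Proper length L₀ = 631.4 m
γ = 1/√(1 - 0.806²) = 1.6894
L = L₀/γ = 631.4/1.6894 = 373.7 m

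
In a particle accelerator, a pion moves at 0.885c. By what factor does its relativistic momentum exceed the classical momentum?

p_rel = γmv, p_class = mv
Ratio = γ = 1/√(1 - 0.885²)
= 1/√(0.216775) = 2.148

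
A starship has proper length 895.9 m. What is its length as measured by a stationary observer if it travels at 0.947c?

Proper length L₀ = 895.9 m
γ = 1/√(1 - 0.947²) = 3.113
L = L₀/γ = 895.9/3.113 = 287.8 m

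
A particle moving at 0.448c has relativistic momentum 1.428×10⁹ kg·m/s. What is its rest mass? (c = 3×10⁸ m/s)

γ = 1/√(1 - 0.448²) = 1.1185
v = 0.448 × 3×10⁸ = 1.344×10⁸ m/s
m = p/(γv) = 1.428×10⁹/(1.1185 × 1.344×10⁸) = 9.499 kg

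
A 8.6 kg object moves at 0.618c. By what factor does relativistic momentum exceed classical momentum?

p_rel = γmv, p_class = mv
Ratio = γ = 1/√(1 - 0.618²) = 1.272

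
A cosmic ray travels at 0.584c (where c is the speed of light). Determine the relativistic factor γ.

v/c = 0.584, so (v/c)² = 0.341056
1 - (v/c)² = 0.658944
γ = 1/√(0.658944) = 1.232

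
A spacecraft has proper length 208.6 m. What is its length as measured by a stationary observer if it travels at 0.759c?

Proper length L₀ = 208.6 m
γ = 1/√(1 - 0.759²) = 1.536
L = L₀/γ = 208.6/1.536 = 135.8 m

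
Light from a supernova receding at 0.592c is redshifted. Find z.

β = 0.592
(1+β)/(1-β) = 1.592/0.408 = 3.902
√(3.902) = 1.9753
z = 1.9753 - 1 = 0.9753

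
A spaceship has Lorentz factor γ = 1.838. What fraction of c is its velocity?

From γ = 1/√(1 - v²/c²):
1/γ² = 1/1.838² = 0.2960
v²/c² = 1 - 0.2960 = 0.7040
v/c = √(0.7040) = 0.8390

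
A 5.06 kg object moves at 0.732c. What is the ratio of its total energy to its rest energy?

E = γmc², E₀ = mc²
E/E₀ = γ = 1/√(1 - 0.732²) = 1.468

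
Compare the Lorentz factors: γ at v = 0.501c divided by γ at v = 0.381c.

γ₁ = 1/√(1 - 0.501²) = 1.1555
γ₂ = 1/√(1 - 0.381²) = 1.0816
γ₁/γ₂ = 1.1555/1.0816 = 1.068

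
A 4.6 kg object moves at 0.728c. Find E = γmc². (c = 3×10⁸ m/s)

γ = 1/√(1 - 0.728²) = 1.4586
mc² = 4.6 × (3×10⁸)² = 4.140×10¹⁷ J
E = γmc² = 1.4586 × 4.140×10¹⁷ = 6.039×10¹⁷ J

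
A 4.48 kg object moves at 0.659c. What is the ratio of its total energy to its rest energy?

E = γmc², E₀ = mc²
E/E₀ = γ = 1/√(1 - 0.659²) = 1.330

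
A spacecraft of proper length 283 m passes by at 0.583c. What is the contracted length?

Proper length L₀ = 283 m
γ = 1/√(1 - 0.583²) = 1.231
L = L₀/γ = 283/1.231 = 229.9 m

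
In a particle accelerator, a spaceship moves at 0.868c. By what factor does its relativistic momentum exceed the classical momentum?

p_rel = γmv, p_class = mv
Ratio = γ = 1/√(1 - 0.868²)
= 1/√(0.246576) = 2.014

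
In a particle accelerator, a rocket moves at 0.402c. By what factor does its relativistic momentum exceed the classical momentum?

p_rel = γmv, p_class = mv
Ratio = γ = 1/√(1 - 0.402²)
= 1/√(0.838396) = 1.092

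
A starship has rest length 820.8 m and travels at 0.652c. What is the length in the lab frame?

Proper length L₀ = 820.8 m
γ = 1/√(1 - 0.652²) = 1.319
L = L₀/γ = 820.8/1.319 = 622.3 m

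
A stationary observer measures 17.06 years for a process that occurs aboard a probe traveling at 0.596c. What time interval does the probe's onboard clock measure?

Dilated time Δt = 17.06 years
γ = 1/√(1 - 0.596²) = 1.245
Δt₀ = Δt/γ = 17.06/1.245 = 13.70 years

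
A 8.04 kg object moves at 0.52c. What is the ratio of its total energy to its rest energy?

E = γmc², E₀ = mc²
E/E₀ = γ = 1/√(1 - 0.52²) = 1.171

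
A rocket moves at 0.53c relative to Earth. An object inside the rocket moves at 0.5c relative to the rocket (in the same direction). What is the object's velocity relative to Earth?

u = (u' + v)/(1 + u'v/c²)
Numerator: 0.5 + 0.53 = 1.03
Denominator: 1 + 0.265 = 1.265
u = 1.03/1.265 = 0.8142c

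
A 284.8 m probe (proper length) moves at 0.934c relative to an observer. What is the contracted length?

Proper length L₀ = 284.8 m
γ = 1/√(1 - 0.934²) = 2.799
L = L₀/γ = 284.8/2.799 = 101.8 m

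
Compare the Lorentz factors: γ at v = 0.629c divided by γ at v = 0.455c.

γ₁ = 1/√(1 - 0.629²) = 1.286
γ₂ = 1/√(1 - 0.455²) = 1.123
γ₁/γ₂ = 1.286/1.123 = 1.145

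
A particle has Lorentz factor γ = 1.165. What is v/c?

From γ = 1/√(1 - v²/c²):
1/γ² = 1/1.165² = 0.7368
v²/c² = 1 - 0.7368 = 0.2632
v/c = √(0.2632) = 0.5130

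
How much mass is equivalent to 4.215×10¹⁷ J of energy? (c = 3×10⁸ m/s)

From E = mc², we get m = E/c²
c² = (3×10⁸)² = 9×10¹⁶ m²/s²
m = 4.215×10¹⁷ / 9×10¹⁶ = 4.683 kg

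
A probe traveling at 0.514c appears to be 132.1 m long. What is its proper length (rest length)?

Contracted length L = 132.1 m
γ = 1/√(1 - 0.514²) = 1.166
L₀ = γL = 1.166 × 132.1 = 154.0 m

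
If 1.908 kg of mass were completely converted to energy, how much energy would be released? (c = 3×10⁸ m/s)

Using E = mc²:
c² = (3×10⁸)² = 9×10¹⁶ m²/s²
E = 1.908 × 9×10¹⁶ = 1.717×10¹⁷ J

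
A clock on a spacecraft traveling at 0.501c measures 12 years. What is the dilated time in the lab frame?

Proper time Δt₀ = 12 years
γ = 1/√(1 - 0.501²) = 1.1555
Δt = γΔt₀ = 1.1555 × 12 = 13.87 years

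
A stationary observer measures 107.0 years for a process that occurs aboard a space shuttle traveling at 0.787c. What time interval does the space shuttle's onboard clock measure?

Dilated time Δt = 107.0 years
γ = 1/√(1 - 0.787²) = 1.621
Δt₀ = Δt/γ = 107.0/1.621 = 66.01 years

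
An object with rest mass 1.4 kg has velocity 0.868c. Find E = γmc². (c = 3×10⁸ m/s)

γ = 1/√(1 - 0.868²) = 2.0138
mc² = 1.4 × (3×10⁸)² = 1.260×10¹⁷ J
E = γmc² = 2.0138 × 1.260×10¹⁷ = 2.537×10¹⁷ J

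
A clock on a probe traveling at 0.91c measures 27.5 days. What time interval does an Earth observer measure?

Proper time Δt₀ = 27.5 days
γ = 1/√(1 - 0.91²) = 2.412
Δt = γΔt₀ = 2.412 × 27.5 = 66.33 days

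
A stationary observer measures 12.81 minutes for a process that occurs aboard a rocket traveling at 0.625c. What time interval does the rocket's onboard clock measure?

Dilated time Δt = 12.81 minutes
γ = 1/√(1 - 0.625²) = 1.281
Δt₀ = Δt/γ = 12.81/1.281 = 10.00 minutes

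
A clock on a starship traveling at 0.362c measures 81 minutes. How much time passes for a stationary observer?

Proper time Δt₀ = 81 minutes
γ = 1/√(1 - 0.362²) = 1.07276
Δt = γΔt₀ = 1.07276 × 81 = 86.89 minutes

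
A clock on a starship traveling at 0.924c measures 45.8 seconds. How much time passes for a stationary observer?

Proper time Δt₀ = 45.8 seconds
γ = 1/√(1 - 0.924²) = 2.615
Δt = γΔt₀ = 2.615 × 45.8 = 119.8 seconds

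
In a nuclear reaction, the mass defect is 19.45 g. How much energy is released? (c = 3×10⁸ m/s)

Convert mass defect: Δm = 19.45 g = 0.01945 kg
E = Δm·c² = 0.01945 × (3×10⁸)²
= 0.01945 × 9×10¹⁶ = 1.751×10¹⁵ J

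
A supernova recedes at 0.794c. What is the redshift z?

β = 0.794
(1+β)/(1-β) = 1.794/0.206 = 8.709
√(8.709) = 2.951
z = 2.951 - 1 = 1.951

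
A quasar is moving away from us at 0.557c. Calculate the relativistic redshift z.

β = 0.557
(1+β)/(1-β) = 1.557/0.443 = 3.51467
√(3.51467) = 1.8747
z = 1.8747 - 1 = 0.8747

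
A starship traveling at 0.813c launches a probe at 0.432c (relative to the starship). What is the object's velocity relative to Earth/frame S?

u = (u' + v)/(1 + u'v/c²)
Numerator: 0.432 + 0.813 = 1.245
Denominator: 1 + 0.351216 = 1.351216
u = 1.245/1.351216 = 0.9214c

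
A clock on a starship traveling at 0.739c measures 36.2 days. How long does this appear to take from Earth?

Proper time Δt₀ = 36.2 days
γ = 1/√(1 - 0.739²) = 1.4843
Δt = γΔt₀ = 1.4843 × 36.2 = 53.73 days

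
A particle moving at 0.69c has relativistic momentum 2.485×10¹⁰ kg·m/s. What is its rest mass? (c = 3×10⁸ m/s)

γ = 1/√(1 - 0.69²) = 1.3816
v = 0.69 × 3×10⁸ = 2.070×10⁸ m/s
m = p/(γv) = 2.485×10¹⁰/(1.3816 × 2.070×10⁸) = 86.89 kg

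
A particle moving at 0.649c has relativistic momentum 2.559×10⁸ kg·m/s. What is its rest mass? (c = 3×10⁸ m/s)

γ = 1/√(1 - 0.649²) = 1.3144
v = 0.649 × 3×10⁸ = 1.947×10⁸ m/s
m = p/(γv) = 2.559×10⁸/(1.3144 × 1.947×10⁸) = 0.9999 kg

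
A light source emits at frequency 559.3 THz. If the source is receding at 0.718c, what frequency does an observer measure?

β = v/c = 0.718
(1-β)/(1+β) = 0.282/1.718 = 0.1641
Doppler factor = √(0.1641) = 0.4051
f_obs = 559.3 × 0.4051 = 226.6 THz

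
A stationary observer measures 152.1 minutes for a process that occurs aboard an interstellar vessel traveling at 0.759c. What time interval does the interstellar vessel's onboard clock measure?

Dilated time Δt = 152.1 minutes
γ = 1/√(1 - 0.759²) = 1.5359
Δt₀ = Δt/γ = 152.1/1.5359 = 99.03 minutes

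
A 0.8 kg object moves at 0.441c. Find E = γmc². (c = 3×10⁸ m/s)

γ = 1/√(1 - 0.441²) = 1.1142
mc² = 0.8 × (3×10⁸)² = 7.200×10¹⁶ J
E = γmc² = 1.1142 × 7.200×10¹⁶ = 8.022×10¹⁶ J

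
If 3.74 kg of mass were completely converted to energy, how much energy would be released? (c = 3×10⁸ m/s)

Using E = mc²:
c² = (3×10⁸)² = 9×10¹⁶ m²/s²
E = 3.74 × 9×10¹⁶ = 3.366×10¹⁷ J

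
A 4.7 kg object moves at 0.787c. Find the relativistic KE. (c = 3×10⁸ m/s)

γ = 1/√(1 - 0.787²) = 1.6209
γ - 1 = 0.6209
KE = (γ-1)mc² = 0.6209 × 4.7 × (3×10⁸)² = 2.626×10¹⁷ J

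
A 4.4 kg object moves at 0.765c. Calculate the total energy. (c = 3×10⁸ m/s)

γ = 1/√(1 - 0.765²) = 1.5527
mc² = 4.4 × (3×10⁸)² = 3.960×10¹⁷ J
E = γmc² = 1.5527 × 3.960×10¹⁷ = 6.149×10¹⁷ J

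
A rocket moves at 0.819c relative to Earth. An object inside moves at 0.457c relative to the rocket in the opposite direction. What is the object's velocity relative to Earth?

Object's velocity in rocket frame is u' = -0.457c
u = (u' + v)/(1 + u'v/c²) = (v - 0.457)/(1 - 0.457·v/c²)
Numerator: 0.819 - 0.457 = 0.362
Denominator: 1 - 0.374283 = 0.625717
u = 0.362/0.625717 = 0.5785c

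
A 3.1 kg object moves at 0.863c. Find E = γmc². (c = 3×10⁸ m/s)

γ = 1/√(1 - 0.863²) = 1.9794
mc² = 3.1 × (3×10⁸)² = 2.790×10¹⁷ J
E = γmc² = 1.9794 × 2.790×10¹⁷ = 5.523×10¹⁷ J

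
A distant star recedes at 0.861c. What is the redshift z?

β = 0.861
(1+β)/(1-β) = 1.861/0.139 = 13.39
√(13.39) = 3.659
z = 3.659 - 1 = 2.659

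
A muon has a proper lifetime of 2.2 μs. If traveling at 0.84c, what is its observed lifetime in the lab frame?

Proper lifetime τ₀ = 2.2 μs
γ = 1/√(1 - 0.84²) = 1.843
τ = γτ₀ = 1.843 × 2.2 μs = 4.055 μs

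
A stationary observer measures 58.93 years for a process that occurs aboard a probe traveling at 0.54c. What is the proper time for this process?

Dilated time Δt = 58.93 years
γ = 1/√(1 - 0.54²) = 1.188
Δt₀ = Δt/γ = 58.93/1.188 = 49.60 years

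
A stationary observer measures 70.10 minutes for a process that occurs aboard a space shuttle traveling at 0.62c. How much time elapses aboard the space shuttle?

Dilated time Δt = 70.10 minutes
γ = 1/√(1 - 0.62²) = 1.2745
Δt₀ = Δt/γ = 70.10/1.2745 = 55.00 minutes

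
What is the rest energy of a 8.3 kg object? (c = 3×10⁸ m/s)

c² = (3×10⁸)² = 9.000×10¹⁶ m²/s²
E₀ = mc² = 8.3 × 9.000×10¹⁶ = 7.470×10¹⁷ J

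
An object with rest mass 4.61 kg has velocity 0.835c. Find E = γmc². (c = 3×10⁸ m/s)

γ = 1/√(1 - 0.835²) = 1.8174
mc² = 4.61 × (3×10⁸)² = 4.149×10¹⁷ J
E = γmc² = 1.8174 × 4.149×10¹⁷ = 7.540×10¹⁷ J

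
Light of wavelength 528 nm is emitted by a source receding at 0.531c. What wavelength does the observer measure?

β = 0.531
Wavelength Doppler factor = √(1.531/0.469) = √(3.2644) = 1.8068
λ_obs = 528 × 1.8068 = 954.0 nm (redshift)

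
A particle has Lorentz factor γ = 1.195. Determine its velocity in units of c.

From γ = 1/√(1 - v²/c²):
1/γ² = 1/1.195² = 0.70027
v²/c² = 1 - 0.70027 = 0.29973
v/c = √(0.29973) = 0.5475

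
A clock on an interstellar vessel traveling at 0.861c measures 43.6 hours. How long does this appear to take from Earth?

Proper time Δt₀ = 43.6 hours
γ = 1/√(1 - 0.861²) = 1.966
Δt = γΔt₀ = 1.966 × 43.6 = 85.72 hours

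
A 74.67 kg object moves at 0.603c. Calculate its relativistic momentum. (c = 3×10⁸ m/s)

γ = 1/√(1 - 0.603²) = 1.2535
v = 0.603 × 3×10⁸ = 1.809×10⁸ m/s
p = γmv = 1.2535 × 74.67 × 1.809×10⁸ = 1.693×10¹⁰ kg·m/s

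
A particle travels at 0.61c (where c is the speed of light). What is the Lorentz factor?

v/c = 0.61, so (v/c)² = 0.3721
1 - (v/c)² = 0.6279
γ = 1/√(0.6279) = 1.262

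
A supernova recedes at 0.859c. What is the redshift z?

β = 0.859
(1+β)/(1-β) = 1.859/0.141 = 13.184
√(13.184) = 3.631
z = 3.631 - 1 = 2.631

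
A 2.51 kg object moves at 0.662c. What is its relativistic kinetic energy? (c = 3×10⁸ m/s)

γ = 1/√(1 - 0.662²) = 1.3342
γ - 1 = 0.3342
KE = (γ-1)mc² = 0.3342 × 2.51 × (3×10⁸)² = 7.550×10¹⁶ J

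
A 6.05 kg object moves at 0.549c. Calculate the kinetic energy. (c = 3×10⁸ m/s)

γ = 1/√(1 - 0.549²) = 1.19643
γ - 1 = 0.19643
KE = (γ-1)mc² = 0.19643 × 6.05 × (3×10⁸)² = 1.070×10¹⁷ J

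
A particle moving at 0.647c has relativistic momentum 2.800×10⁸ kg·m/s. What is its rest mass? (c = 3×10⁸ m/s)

γ = 1/√(1 - 0.647²) = 1.311
v = 0.647 × 3×10⁸ = 1.941×10⁸ m/s
m = p/(γv) = 2.800×10⁸/(1.311 × 1.941×10⁸) = 1.100 kg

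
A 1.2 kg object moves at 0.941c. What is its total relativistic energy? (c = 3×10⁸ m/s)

γ = 1/√(1 - 0.941²) = 2.955
mc² = 1.2 × (3×10⁸)² = 1.080×10¹⁷ J
E = γmc² = 2.955 × 1.080×10¹⁷ = 3.191×10¹⁷ J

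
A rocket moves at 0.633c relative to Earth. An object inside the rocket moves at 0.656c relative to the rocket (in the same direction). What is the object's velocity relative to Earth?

u = (u' + v)/(1 + u'v/c²)
Numerator: 0.656 + 0.633 = 1.289
Denominator: 1 + 0.415248 = 1.415248
u = 1.289/1.415248 = 0.9108c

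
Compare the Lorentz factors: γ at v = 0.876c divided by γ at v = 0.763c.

γ₁ = 1/√(1 - 0.876²) = 2.073
γ₂ = 1/√(1 - 0.763²) = 1.547
γ₁/γ₂ = 2.073/1.547 = 1.340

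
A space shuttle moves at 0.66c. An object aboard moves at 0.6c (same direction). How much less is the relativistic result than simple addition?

Classical: u' + v = 0.6 + 0.66 = 1.26c
Relativistic: u = (0.6 + 0.66)/(1 + 0.396) = 1.26/1.396 = 0.9026c
Difference: 1.26 - 0.9026 = 0.3574c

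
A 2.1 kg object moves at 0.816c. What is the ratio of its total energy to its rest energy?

E = γmc², E₀ = mc²
E/E₀ = γ = 1/√(1 - 0.816²) = 1.730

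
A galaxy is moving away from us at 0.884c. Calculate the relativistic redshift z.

β = 0.884
(1+β)/(1-β) = 1.884/0.116 = 16.24
√(16.24) = 4.030
z = 4.030 - 1 = 3.030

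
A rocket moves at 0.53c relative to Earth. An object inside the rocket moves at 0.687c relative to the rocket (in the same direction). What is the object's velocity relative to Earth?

u = (u' + v)/(1 + u'v/c²)
Numerator: 0.687 + 0.53 = 1.217
Denominator: 1 + 0.36411 = 1.36411
u = 1.217/1.36411 = 0.8922c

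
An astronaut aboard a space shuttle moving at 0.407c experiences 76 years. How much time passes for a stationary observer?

Proper time Δt₀ = 76 years
γ = 1/√(1 - 0.407²) = 1.0948
Δt = γΔt₀ = 1.0948 × 76 = 83.20 years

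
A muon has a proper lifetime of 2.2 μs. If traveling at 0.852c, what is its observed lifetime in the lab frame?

Proper lifetime τ₀ = 2.2 μs
γ = 1/√(1 - 0.852²) = 1.910
τ = γτ₀ = 1.910 × 2.2 μs = 4.202 μs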